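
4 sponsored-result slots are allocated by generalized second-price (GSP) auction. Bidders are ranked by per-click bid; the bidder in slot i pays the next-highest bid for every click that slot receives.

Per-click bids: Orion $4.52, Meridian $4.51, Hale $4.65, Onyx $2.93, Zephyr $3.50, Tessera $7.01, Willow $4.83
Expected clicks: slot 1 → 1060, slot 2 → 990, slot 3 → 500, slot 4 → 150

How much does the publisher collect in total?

Per-click bids in order: $7.01 (Tessera) > $4.83 (Willow) > $4.65 (Hale) > $4.52 (Orion) > $4.51 (Meridian) > …
Slot 1: Tessera pays $4.83 × 1060 = $5119.80
Slot 2: Willow pays $4.65 × 990 = $4603.50
Slot 3: Hale pays $4.52 × 500 = $2260.00
Slot 4: Orion pays $4.51 × 150 = $676.50
Total = $12659.80

Total revenue: $12659.80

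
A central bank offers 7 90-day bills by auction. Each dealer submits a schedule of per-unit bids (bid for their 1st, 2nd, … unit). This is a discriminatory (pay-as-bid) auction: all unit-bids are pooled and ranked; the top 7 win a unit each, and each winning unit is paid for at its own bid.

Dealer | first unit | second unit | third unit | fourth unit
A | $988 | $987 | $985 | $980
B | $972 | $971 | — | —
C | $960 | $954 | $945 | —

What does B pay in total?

B pays $1,943

Pooled unit-bids ranked (top 7): 988 (A-1), 987 (A-2), 985 (A-3), 980 (A-4), 972 (B-1), 971 (B-2), 960 (C-1)
Next rejected bid: $954 (not a price — pay-as-bid).
B's winning unit-bids: 972 + 971 = $1,943.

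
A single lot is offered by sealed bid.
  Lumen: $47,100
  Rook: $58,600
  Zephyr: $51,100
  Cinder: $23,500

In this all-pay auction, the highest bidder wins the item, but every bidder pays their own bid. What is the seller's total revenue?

Total revenue: $180,300

Rule: the highest bidder wins the item, but every bidder pays their own bid.
Bids in order: 58,600 (Rook) > 51,100 (Zephyr) > 47,100 (Lumen) > 23,500 (Cinder)
Rook wins with the top bid; all bids are sunk regardless.
Every bidder forfeits their bid regardless of winning.
Revenue = 47,100 + 58,600 + 51,100 + 23,500 = $180,300.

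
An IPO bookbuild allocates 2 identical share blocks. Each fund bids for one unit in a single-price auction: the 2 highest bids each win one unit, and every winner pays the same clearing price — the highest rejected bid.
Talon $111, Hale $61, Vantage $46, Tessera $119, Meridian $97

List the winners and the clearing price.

Sorting: 119 (Tessera), 111 (Talon), 97 (Meridian), 61 (Hale), …
Top 2: Tessera, Talon.
Highest unsuccessful bid: $97 → clearing price.

Tessera, Talon; each pays $97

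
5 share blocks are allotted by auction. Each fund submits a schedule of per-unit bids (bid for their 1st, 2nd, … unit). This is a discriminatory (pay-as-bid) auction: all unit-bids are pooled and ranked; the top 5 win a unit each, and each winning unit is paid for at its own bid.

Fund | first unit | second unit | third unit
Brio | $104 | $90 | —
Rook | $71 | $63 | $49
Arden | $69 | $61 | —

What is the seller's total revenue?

All unit-bids, highest first — top 5: 104 (Brio-1), 90 (Brio-2), 71 (Rook-1), 69 (Arden-1), 63 (Rook-2)
Next rejected bid: $61 (not a price — pay-as-bid).
Each winning unit pays its own bid.
Revenue = 104 + 90 + 71 + 69 + 63 = $397.

Total revenue: $397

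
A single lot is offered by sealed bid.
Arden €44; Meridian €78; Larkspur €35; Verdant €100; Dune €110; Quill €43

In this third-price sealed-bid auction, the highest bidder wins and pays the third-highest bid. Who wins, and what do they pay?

Third-price sealed-bid auction: the highest bidder wins and pays the third-highest bid.
Bids ranked: 110 (Dune) > 100 (Verdant) > 78 (Meridian) > 44 (Arden) > 43 (Quill) > 35 (Larkspur)
Dune is highest; pays the third-highest bid, €78.

Dune pays €78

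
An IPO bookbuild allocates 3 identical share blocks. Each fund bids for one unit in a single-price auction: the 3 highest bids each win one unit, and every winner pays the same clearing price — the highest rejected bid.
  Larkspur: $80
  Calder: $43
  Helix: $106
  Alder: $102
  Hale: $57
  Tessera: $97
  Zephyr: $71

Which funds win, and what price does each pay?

Bids ranked high→low: 106 (Helix), 102 (Alder), 97 (Tessera), 80 (Larkspur), 71 (Zephyr), …
Winners (3 units): Helix, Alder, Tessera.
Clearing price = highest rejected bid = $80.

Helix, Alder, Tessera; each pays $80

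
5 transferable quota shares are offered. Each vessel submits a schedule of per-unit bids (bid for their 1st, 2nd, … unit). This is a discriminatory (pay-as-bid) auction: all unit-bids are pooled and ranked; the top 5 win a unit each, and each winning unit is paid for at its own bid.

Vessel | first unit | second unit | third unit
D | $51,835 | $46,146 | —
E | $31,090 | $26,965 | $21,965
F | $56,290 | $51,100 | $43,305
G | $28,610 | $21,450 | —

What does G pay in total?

G pays $0

Merging the schedules and taking the best 5: 56,290 (F-1), 51,835 (D-1), 51,100 (F-2), 46,146 (D-2), 43,305 (F-3)
Next rejected bid: $31,090 (not a price — pay-as-bid).
G wins no units.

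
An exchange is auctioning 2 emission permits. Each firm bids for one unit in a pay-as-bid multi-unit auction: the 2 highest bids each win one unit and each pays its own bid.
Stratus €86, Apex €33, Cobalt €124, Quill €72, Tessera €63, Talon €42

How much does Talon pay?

Sorting: 124 (Cobalt), 86 (Stratus), 72 (Quill), 63 (Tessera), …
Top 2: Cobalt, Stratus.
Talon does not win → €0.

Talon pays €0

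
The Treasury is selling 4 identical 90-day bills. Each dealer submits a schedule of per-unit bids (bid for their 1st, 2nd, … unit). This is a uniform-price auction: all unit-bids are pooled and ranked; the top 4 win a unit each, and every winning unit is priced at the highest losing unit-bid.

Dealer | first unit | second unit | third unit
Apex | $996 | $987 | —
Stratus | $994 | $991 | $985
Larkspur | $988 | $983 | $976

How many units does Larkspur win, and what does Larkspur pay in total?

All unit-bids, highest first — top 4: 996 (Apex-1), 994 (Stratus-1), 991 (Stratus-2), 988 (Larkspur-1)
First bid not allocated: $987.
Larkspur wins 1 unit(s) at $987 each.

Larkspur: 1 unit, pays $987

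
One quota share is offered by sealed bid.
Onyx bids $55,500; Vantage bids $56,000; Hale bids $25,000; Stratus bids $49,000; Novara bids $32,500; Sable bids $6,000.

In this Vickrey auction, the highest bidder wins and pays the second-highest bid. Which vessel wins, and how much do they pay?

Vantage pays $55,500

Vickrey auction: the highest bidder wins and pays the second-highest bid.
Bids in order: 56,000 (Vantage) > 55,500 (Onyx) > 49,000 (Stratus) > 32,500 (Novara) > 25,000 (Hale) > 6,000 (Sable)
Vantage wins with the highest bid; price is set by the runner-up at $55,500.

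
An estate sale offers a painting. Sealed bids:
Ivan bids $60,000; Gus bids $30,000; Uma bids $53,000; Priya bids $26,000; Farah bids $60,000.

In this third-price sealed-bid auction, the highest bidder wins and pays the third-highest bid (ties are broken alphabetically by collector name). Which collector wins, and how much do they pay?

Farah pays $53,000

Bids ranked: 60,000 (Farah) > 60,000 (Ivan) > 53,000 (Uma) > 30,000 (Gus) > 26,000 (Priya)
Tie at $60,000 → Farah wins by tie-break.
Farah wins; payment is bid #3 in the ranking = $53,000.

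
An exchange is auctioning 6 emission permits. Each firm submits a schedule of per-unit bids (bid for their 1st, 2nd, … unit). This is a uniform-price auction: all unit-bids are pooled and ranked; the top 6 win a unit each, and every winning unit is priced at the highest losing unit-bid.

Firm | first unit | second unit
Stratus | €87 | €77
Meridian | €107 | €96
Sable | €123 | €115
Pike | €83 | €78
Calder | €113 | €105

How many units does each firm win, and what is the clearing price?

All unit-bids, highest first — top 6: 123 (Sable-1), 115 (Sable-2), 113 (Calder-1), 107 (Meridian-1), 105 (Calder-2), 96 (Meridian-2)
First bid not allocated: €87.
Allocation: Calder 2, Meridian 2, Sable 2.

Calder 2, Meridian 2, Sable 2; clearing price €87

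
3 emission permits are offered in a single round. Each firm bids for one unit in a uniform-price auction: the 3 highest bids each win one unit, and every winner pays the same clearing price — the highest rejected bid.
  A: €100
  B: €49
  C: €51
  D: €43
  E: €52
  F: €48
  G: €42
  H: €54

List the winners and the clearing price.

Bids ranked high→low: 100 (A), 54 (H), 52 (E), 51 (C), 49 (B), …
The 3 highest are A, H, E.
First losing bid is C's €51, which sets the uniform price.

A, H, E; each pays €51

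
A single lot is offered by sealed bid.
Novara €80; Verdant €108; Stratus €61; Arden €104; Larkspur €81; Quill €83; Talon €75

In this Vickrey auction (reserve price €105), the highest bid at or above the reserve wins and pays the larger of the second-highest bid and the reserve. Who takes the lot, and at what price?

Sorting bids: 108 (Verdant) > 104 (Arden) > 83 (Quill) > 81 (Larkspur) > 80 (Novara) > 75 (Talon) > …
Highest eligible bid: Verdant at €108.
Second-highest bid €104 is below the reserve €105, so the reserve binds → payment €105.

Verdant pays €105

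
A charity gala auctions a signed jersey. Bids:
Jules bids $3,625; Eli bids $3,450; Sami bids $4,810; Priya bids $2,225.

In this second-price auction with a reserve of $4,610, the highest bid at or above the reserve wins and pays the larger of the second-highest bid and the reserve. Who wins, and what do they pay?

Sami pays $4,610

Sorting bids: 4,810 (Sami) > 3,625 (Jules) > 3,450 (Eli) > 2,225 (Priya)
Highest eligible bid: Sami at $4,810.
Second-highest bid $3,625 is below the reserve $4,610, so the reserve binds → payment $4,610.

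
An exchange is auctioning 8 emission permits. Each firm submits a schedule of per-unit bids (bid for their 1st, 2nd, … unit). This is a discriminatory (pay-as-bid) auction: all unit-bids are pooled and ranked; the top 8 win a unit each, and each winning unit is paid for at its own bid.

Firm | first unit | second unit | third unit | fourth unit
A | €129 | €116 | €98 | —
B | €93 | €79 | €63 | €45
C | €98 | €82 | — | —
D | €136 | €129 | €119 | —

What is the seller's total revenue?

All unit-bids, highest first — top 8: 136 (D-1), 129 (A-1), 129 (D-2), 119 (D-3), 116 (A-2), 98 (A-3), 98 (C-1), 93 (B-1)
Next rejected bid: €82 (not a price — pay-as-bid).
Each winning unit pays its own bid.
Revenue = 136 + 129 + 129 + 119 + 116 + 98 + 98 + 93 = €918.

Total revenue: €918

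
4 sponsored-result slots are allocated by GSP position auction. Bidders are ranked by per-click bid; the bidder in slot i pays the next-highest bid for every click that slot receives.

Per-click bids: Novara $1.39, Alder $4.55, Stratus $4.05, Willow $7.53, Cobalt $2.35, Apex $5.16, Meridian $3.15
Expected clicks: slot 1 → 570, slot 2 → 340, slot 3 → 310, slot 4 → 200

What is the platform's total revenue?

Total revenue: $6373.70

Sorting advertisers: $7.53 (Willow) > $5.16 (Apex) > $4.55 (Alder) > $4.05 (Stratus) > $3.15 (Meridian) > …
Slot 1: Willow pays $5.16 × 570 = $2941.20
Slot 2: Apex pays $4.55 × 340 = $1547.00
Slot 3: Alder pays $4.05 × 310 = $1255.50
Slot 4: Stratus pays $3.15 × 200 = $630.00
Total = $6373.70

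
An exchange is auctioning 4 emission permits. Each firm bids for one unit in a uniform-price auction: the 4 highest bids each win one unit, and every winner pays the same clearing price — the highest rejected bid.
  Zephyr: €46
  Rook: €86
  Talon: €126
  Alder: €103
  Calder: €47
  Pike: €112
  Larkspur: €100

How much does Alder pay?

Ordering the bids: 126 (Talon), 112 (Pike), 103 (Alder), 100 (Larkspur), 86 (Rook), 47 (Calder), …
Top 4: Talon, Pike, Alder, Larkspur.
Clearing price = highest rejected bid = €86.
Alder wins → pays €86.

Alder pays €86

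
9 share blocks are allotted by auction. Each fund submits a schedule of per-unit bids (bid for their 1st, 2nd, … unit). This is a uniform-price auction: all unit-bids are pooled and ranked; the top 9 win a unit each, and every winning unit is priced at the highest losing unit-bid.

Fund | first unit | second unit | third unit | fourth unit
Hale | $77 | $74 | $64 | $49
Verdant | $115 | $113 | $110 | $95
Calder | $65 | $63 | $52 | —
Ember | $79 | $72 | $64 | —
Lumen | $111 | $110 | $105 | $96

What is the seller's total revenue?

Total revenue: $693

All unit-bids, highest first — top 9: 115 (Verdant-1), 113 (Verdant-2), 111 (Lumen-1), 110 (Verdant-3), 110 (Lumen-2), 105 (Lumen-3), 96 (Lumen-4), 95 (Verdant-4), 79 (Ember-1)
The (k+1)-th unit-bid is $77.
Allocation: Ember 1, Lumen 4, Verdant 4. Every unit priced at $77.
Revenue = 9 × 77 = $693.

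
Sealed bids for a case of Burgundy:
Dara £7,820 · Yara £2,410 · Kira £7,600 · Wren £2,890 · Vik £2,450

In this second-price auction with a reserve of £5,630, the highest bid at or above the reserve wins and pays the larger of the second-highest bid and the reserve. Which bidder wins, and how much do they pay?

Sorting bids: 7,820 (Dara) > 7,600 (Kira) > 2,890 (Wren) > 2,450 (Vik) > 2,410 (Yara)
Highest eligible bid: Dara at £7,820.
Second-highest bid £7,600 exceeds the reserve £5,630 → payment £7,600.

Dara pays £7,600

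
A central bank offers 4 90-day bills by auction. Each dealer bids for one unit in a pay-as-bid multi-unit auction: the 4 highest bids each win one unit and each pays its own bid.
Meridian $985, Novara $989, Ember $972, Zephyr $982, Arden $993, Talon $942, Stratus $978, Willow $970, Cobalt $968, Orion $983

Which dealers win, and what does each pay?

Ordering the bids: 993 (Arden), 989 (Novara), 985 (Meridian), 983 (Orion), 982 (Zephyr), 978 (Stratus), …
Winners (4 units): Arden, Novara, Meridian, Orion.
Each winner pays its own bid: Arden $993, Novara $989, Meridian $985, Orion $983.

Arden $993, Novara $989, Meridian $985, Orion $983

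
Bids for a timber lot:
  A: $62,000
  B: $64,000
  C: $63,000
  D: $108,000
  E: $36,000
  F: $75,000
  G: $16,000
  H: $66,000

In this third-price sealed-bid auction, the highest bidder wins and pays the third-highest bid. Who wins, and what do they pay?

D pays $66,000

Rule: the highest bidder wins and pays the third-highest bid.
Bids ranked: 108,000 (D) > 75,000 (F) > 66,000 (H) > 64,000 (B) > 63,000 (C) > 62,000 (A) > …
D wins; payment is bid #3 in the ranking = $66,000.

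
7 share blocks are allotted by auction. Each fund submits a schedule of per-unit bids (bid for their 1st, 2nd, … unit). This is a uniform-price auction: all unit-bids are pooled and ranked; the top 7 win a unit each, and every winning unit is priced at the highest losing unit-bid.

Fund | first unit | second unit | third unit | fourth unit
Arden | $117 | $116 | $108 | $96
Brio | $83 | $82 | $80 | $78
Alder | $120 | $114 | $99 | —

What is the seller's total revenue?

Total revenue: $581

All unit-bids, highest first — top 7: 120 (Alder-1), 117 (Arden-1), 116 (Arden-2), 114 (Alder-2), 108 (Arden-3), 99 (Alder-3), 96 (Arden-4)
First bid not allocated: $83.
Allocation: Alder 3, Arden 4. Every unit priced at $83.
Revenue = 7 × 83 = $581.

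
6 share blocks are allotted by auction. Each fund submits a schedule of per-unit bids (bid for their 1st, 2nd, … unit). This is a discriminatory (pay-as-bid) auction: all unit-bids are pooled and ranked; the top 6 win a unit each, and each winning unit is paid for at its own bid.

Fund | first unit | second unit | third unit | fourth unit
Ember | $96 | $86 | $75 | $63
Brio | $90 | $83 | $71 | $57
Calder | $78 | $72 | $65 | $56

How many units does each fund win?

All unit-bids, highest first — top 6: 96 (Ember-1), 90 (Brio-1), 86 (Ember-2), 83 (Brio-2), 78 (Calder-1), 75 (Ember-3)
Next rejected bid: $72 (not a price — pay-as-bid).
Allocation: Brio 2, Calder 1, Ember 3.

Brio 2, Calder 1, Ember 3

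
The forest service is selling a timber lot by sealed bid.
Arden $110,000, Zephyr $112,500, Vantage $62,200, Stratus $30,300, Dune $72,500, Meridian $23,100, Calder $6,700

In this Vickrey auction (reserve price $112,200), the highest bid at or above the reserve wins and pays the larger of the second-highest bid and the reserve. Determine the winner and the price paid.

Bids ranked: 112,500 (Zephyr) > 110,000 (Arden) > 72,500 (Dune) > 62,200 (Vantage) > 30,300 (Stratus) > 23,100 (Meridian) > …
Zephyr has the top bid at or above the reserve ($112,500).
Second-highest bid $110,000 is below the reserve $112,200, so the reserve binds → payment $112,200.

Zephyr pays $112,200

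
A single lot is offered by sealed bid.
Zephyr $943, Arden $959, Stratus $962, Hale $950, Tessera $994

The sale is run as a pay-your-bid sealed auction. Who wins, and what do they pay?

Rule: the highest bidder wins and pays their own bid.
Bids ranked: 994 (Tessera) > 962 (Stratus) > 959 (Arden) > 950 (Hale) > 943 (Zephyr)
First-price: Tessera pays what they bid, $994.

Tessera pays $994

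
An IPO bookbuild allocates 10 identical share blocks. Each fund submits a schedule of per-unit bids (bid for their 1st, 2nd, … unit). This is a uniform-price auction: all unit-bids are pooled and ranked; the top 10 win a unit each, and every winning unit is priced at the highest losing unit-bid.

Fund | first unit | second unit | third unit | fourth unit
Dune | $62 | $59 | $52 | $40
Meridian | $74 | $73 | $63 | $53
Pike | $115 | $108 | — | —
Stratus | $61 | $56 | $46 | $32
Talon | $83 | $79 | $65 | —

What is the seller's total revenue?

Total revenue: $590

All unit-bids, highest first — top 10: 115 (Pike-1), 108 (Pike-2), 83 (Talon-1), 79 (Talon-2), 74 (Meridian-1), 73 (Meridian-2), 65 (Talon-3), 63 (Meridian-3), 62 (Dune-1), 61 (Stratus-1)
The (k+1)-th unit-bid is $59.
Allocation: Dune 1, Meridian 3, Pike 2, Stratus 1, Talon 3. Every unit priced at $59.
Revenue = 10 × 59 = $590.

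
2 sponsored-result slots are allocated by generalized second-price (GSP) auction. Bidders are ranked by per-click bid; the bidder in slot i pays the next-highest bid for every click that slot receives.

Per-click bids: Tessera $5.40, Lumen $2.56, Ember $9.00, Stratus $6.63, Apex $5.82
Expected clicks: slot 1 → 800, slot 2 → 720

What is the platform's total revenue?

Per-click bids in order: $9.00 (Ember) > $6.63 (Stratus) > $5.82 (Apex) > …
Slot 1: Ember pays $6.63 × 800 = $5304.00
Slot 2: Stratus pays $5.82 × 720 = $4190.40
Total = $9494.40

Total revenue: $9494.40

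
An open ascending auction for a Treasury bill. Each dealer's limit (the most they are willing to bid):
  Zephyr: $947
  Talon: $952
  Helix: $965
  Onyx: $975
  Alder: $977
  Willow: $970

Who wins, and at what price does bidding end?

Alder wins at $975

Open ascending-bid auction: the price rises until one bidder remains; the winner pays the price at which the last rival dropped out.
Limits ranked: 977 (Alder) > 975 (Onyx) > 970 (Willow) > 965 (Helix) > 952 (Talon) > 947 (Zephyr)
Onyx is the last rival to drop out, at $975; Alder remains and wins at that price.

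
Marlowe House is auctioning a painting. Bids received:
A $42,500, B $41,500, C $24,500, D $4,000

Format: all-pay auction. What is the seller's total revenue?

Total revenue: $112,500

Bids in order: 42,500 (A) > 41,500 (B) > 24,500 (C) > 4,000 (D)
A wins with the top bid; all bids are sunk regardless.
Every bidder forfeits their bid regardless of winning.
Revenue = 42,500 + 41,500 + 24,500 + 4,000 = $112,500.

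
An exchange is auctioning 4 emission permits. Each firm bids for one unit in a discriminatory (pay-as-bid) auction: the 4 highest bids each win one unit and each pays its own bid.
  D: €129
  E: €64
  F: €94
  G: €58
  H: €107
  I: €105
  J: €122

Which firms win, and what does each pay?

D €129, J €122, H €107, I €105

Sorting: 129 (D), 122 (J), 107 (H), 105 (I), 94 (F), 64 (E), …
The 4 highest are D, J, H, I.
Each winner pays its own bid: D €129, J €122, H €107, I €105.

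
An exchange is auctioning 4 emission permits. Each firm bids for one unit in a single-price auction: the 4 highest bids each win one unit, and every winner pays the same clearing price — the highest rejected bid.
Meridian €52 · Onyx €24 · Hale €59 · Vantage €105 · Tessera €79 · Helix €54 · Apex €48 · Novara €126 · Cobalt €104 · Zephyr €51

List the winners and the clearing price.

Novara, Vantage, Cobalt, Tessera; each pays €59

Ordering the bids: 126 (Novara), 105 (Vantage), 104 (Cobalt), 79 (Tessera), 59 (Hale), 54 (Helix), …
The 4 highest are Novara, Vantage, Cobalt, Tessera.
First losing bid is Hale's €59, which sets the uniform price.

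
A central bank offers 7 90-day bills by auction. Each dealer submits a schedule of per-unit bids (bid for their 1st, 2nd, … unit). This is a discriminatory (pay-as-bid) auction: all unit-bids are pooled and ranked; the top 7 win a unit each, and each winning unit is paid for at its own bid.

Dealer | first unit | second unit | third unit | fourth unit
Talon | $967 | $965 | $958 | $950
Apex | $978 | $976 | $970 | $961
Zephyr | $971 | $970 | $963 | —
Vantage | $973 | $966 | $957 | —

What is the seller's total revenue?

Total revenue: $6,805

Pooled unit-bids ranked (top 7): 978 (Apex-1), 976 (Apex-2), 973 (Vantage-1), 971 (Zephyr-1), 970 (Apex-3), 970 (Zephyr-2), 967 (Talon-1)
Next rejected bid: $966 (not a price — pay-as-bid).
Each winning unit pays its own bid.
Revenue = 978 + 976 + 973 + 971 + 970 + 970 + 967 = $6,805.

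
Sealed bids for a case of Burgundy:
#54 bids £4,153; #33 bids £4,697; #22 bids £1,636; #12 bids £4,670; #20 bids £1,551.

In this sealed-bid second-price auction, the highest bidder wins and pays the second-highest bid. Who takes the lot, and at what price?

#33 pays £4,670

Rule: the highest bidder wins and pays the second-highest bid.
Bids ranked: 4,697 (#33) > 4,670 (#12) > 4,153 (#54) > 1,636 (#22) > 1,551 (#20)
#33 wins with the highest bid; price is set by the runner-up at £4,670.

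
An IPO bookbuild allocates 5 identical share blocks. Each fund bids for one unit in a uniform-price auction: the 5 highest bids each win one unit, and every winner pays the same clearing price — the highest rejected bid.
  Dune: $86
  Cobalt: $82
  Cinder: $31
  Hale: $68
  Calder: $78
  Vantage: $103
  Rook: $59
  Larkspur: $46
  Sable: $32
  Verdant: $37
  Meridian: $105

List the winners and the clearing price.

Bids ranked high→low: 105 (Meridian), 103 (Vantage), 86 (Dune), 82 (Cobalt), 78 (Calder), 68 (Hale), 59 (Rook), …
Top 5: Meridian, Vantage, Dune, Cobalt, Calder.
First losing bid is Hale's $68, which sets the uniform price.

Meridian, Vantage, Dune, Cobalt, Calder; each pays $68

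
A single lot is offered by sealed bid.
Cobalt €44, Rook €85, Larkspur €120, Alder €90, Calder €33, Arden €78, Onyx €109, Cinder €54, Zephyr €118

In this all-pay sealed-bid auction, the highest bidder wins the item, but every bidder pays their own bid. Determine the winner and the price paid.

Larkspur pays €120

Bids in order: 120 (Larkspur) > 118 (Zephyr) > 109 (Onyx) > 90 (Alder) > 85 (Rook) > 78 (Arden) > …
Larkspur is highest and takes the item; every bidder forfeits their bid.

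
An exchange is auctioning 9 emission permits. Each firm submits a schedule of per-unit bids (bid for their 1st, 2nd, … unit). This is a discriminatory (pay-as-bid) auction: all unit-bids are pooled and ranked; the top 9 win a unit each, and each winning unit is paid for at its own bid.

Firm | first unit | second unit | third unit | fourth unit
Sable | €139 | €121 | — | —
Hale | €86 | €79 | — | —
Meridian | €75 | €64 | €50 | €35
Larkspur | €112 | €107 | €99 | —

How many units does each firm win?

All unit-bids, highest first — top 9: 139 (Sable-1), 121 (Sable-2), 112 (Larkspur-1), 107 (Larkspur-2), 99 (Larkspur-3), 86 (Hale-1), 79 (Hale-2), 75 (Meridian-1), 64 (Meridian-2)
Next rejected bid: €50 (not a price — pay-as-bid).
Allocation: Hale 2, Larkspur 3, Meridian 2, Sable 2.

Hale 2, Larkspur 3, Meridian 2, Sable 2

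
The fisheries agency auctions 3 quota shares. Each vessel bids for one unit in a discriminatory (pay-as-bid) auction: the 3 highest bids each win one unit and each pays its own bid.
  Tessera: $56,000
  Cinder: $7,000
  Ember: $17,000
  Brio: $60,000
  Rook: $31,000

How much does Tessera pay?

Sorting: 60,000 (Brio), 56,000 (Tessera), 31,000 (Rook), 17,000 (Ember), 7,000 (Cinder)
Winners (3 units): Brio, Tessera, Rook.
Tessera wins → own bid $56,000.

Tessera pays $56,000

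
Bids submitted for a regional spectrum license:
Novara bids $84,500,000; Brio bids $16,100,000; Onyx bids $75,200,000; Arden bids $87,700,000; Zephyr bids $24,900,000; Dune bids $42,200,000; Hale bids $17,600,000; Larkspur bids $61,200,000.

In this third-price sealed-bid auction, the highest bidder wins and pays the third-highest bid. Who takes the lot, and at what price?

Arden pays $75,200,000

Rule: the highest bidder wins and pays the third-highest bid.
Sorting bids: 87,700,000 (Arden) > 84,500,000 (Novara) > 75,200,000 (Onyx) > 61,200,000 (Larkspur) > 42,200,000 (Dune) > 24,900,000 (Zephyr) > …
Arden is highest; pays the third-highest bid, $75,200,000.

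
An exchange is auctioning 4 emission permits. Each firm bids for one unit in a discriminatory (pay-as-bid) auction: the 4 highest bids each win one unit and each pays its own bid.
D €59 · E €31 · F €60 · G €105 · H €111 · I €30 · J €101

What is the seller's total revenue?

Total revenue: €377

Sorting: 111 (H), 105 (G), 101 (J), 60 (F), 59 (D), 31 (E), …
Top 4: H, G, J, F.
Total revenue = 111 + 105 + 101 + 60 = €377.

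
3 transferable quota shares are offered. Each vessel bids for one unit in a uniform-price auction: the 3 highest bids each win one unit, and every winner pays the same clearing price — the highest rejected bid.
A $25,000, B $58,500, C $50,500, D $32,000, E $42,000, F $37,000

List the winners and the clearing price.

B, C, E; each pays $37,000

Bids ranked high→low: 58,500 (B), 50,500 (C), 42,000 (E), 37,000 (F), 32,000 (D), …
The 3 highest are B, C, E.
Highest unsuccessful bid: $37,000 → clearing price.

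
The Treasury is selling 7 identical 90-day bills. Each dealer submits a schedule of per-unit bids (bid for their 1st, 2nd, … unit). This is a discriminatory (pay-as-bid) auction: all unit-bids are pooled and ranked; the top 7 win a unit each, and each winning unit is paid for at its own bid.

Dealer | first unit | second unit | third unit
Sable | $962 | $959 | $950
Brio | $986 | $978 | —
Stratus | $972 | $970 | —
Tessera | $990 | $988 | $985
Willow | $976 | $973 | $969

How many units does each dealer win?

Brio 2, Tessera 3, Willow 2

Merging the schedules and taking the best 7: 990 (Tessera-1), 988 (Tessera-2), 986 (Brio-1), 985 (Tessera-3), 978 (Brio-2), 976 (Willow-1), 973 (Willow-2)
Next rejected bid: $972 (not a price — pay-as-bid).
Allocation: Brio 2, Tessera 3, Willow 2.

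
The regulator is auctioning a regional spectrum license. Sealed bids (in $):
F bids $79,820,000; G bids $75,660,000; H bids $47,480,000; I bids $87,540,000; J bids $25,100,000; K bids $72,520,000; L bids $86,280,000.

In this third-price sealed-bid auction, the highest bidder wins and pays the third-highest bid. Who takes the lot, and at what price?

Sorting bids: 87,540,000 (I) > 86,280,000 (L) > 79,820,000 (F) > 75,660,000 (G) > 72,520,000 (K) > 47,480,000 (H) > …
I is highest; pays the third-highest bid, $79,820,000.

I pays $79,820,000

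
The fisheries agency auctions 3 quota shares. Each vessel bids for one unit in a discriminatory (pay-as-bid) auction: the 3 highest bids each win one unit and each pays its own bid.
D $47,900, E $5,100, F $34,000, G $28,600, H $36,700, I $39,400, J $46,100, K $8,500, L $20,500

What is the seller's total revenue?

Total revenue: $133,400

Ordering the bids: 47,900 (D), 46,100 (J), 39,400 (I), 36,700 (H), 34,000 (F), …
The 3 highest are D, J, I.
Total revenue = 47,900 + 46,100 + 39,400 = $133,400.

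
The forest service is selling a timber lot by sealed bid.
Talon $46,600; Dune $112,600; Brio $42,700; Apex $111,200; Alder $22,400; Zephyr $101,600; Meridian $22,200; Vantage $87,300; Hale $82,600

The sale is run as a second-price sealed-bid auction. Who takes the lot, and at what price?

Sorting bids: 112,600 (Dune) > 111,200 (Apex) > 101,600 (Zephyr) > 87,300 (Vantage) > 82,600 (Hale) > 46,600 (Talon) > …
Second-price: Dune pays Apex's bid of $111,200.

Dune pays $111,200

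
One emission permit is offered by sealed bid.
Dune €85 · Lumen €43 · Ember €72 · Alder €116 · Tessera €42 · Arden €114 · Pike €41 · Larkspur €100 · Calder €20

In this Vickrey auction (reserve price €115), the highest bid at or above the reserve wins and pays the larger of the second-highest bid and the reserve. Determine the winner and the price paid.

Vickrey auction (reserve price €115): the highest bid at or above the reserve wins and pays the larger of the second-highest bid and the reserve.
Bids ranked: 116 (Alder) > 114 (Arden) > 100 (Larkspur) > 85 (Dune) > 72 (Ember) > 43 (Lumen) > …
Highest eligible bid: Alder at €116.
max(second-highest €114, reserve €115) = €115.

Alder pays €115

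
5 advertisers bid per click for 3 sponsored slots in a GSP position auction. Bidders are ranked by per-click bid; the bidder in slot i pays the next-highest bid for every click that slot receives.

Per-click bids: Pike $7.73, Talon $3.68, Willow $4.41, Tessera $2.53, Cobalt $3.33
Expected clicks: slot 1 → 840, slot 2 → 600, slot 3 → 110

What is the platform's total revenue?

Total revenue: $6278.70

Sorting advertisers: $7.73 (Pike) > $4.41 (Willow) > $3.68 (Talon) > $3.33 (Cobalt) > …
Slot 1: Pike pays $4.41 × 840 = $3704.40
Slot 2: Willow pays $3.68 × 600 = $2208.00
Slot 3: Talon pays $3.33 × 110 = $366.30
Total = $6278.70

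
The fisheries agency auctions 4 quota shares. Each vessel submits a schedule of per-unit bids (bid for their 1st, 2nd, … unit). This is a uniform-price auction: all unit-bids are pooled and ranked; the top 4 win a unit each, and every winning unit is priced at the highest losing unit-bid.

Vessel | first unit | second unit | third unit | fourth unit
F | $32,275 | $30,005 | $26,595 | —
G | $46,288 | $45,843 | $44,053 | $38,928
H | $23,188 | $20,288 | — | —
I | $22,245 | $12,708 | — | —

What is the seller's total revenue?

Total revenue: $129,100

All unit-bids, highest first — top 4: 46,288 (G-1), 45,843 (G-2), 44,053 (G-3), 38,928 (G-4)
The (k+1)-th unit-bid is $32,275.
Allocation: G 4. Every unit priced at $32,275.
Revenue = 4 × 32,275 = $129,100.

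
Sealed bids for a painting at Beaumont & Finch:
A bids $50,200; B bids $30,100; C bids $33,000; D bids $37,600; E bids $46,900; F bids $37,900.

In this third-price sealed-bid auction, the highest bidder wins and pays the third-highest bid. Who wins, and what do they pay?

A pays $37,900

Third-price sealed-bid auction: the highest bidder wins and pays the third-highest bid.
Bids in order: 50,200 (A) > 46,900 (E) > 37,900 (F) > 37,600 (D) > 33,000 (C) > 30,100 (B)
A wins; payment is bid #3 in the ranking = $37,900.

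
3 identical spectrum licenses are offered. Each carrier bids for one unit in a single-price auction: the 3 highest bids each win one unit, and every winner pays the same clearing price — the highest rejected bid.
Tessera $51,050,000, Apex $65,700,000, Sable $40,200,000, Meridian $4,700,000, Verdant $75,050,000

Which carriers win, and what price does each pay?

Bids ranked high→low: 75,050,000 (Verdant), 65,700,000 (Apex), 51,050,000 (Tessera), 40,200,000 (Sable), 4,700,000 (Meridian)
Winners (3 units): Verdant, Apex, Tessera.
Clearing price = highest rejected bid = $40,200,000.

Verdant, Apex, Tessera; each pays $40,200,000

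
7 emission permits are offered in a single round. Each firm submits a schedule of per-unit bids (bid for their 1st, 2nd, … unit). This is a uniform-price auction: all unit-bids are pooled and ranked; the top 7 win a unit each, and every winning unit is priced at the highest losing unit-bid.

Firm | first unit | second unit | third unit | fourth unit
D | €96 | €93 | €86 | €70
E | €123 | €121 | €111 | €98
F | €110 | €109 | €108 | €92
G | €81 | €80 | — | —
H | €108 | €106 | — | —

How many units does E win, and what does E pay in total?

E: 3 units, pays €318

All unit-bids, highest first — top 7: 123 (E-1), 121 (E-2), 111 (E-3), 110 (F-1), 109 (F-2), 108 (F-3), 108 (H-1)
The (k+1)-th unit-bid is €106.
E wins 3 unit(s) at €106 each.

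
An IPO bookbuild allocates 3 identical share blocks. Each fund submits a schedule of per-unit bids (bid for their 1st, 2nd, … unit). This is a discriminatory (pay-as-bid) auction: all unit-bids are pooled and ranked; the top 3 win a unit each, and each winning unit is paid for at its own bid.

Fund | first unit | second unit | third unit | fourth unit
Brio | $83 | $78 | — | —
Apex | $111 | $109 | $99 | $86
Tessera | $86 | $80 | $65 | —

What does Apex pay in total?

Merging the schedules and taking the best 3: 111 (Apex-1), 109 (Apex-2), 99 (Apex-3)
Next rejected bid: $86 (not a price — pay-as-bid).
Apex's winning unit-bids: 111 + 109 + 99 = $319.

Apex pays $319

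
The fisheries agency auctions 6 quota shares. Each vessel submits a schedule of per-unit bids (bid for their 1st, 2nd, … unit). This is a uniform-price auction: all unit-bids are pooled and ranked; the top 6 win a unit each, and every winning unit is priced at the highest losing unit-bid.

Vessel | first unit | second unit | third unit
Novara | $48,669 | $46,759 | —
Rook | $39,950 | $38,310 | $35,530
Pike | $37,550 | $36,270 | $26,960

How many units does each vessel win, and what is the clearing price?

Novara 2, Pike 2, Rook 2; clearing price $35,530

All unit-bids, highest first — top 6: 48,669 (Novara-1), 46,759 (Novara-2), 39,950 (Rook-1), 38,310 (Rook-2), 37,550 (Pike-1), 36,270 (Pike-2)
The (k+1)-th unit-bid is $35,530.
Allocation: Novara 2, Pike 2, Rook 2.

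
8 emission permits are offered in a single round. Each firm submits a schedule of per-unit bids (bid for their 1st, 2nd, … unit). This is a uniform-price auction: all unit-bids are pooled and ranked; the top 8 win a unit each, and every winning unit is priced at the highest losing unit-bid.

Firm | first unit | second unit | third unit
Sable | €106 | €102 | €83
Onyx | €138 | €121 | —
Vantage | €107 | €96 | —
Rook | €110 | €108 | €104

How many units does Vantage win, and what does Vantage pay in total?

Pooled unit-bids ranked (top 8): 138 (Onyx-1), 121 (Onyx-2), 110 (Rook-1), 108 (Rook-2), 107 (Vantage-1), 106 (Sable-1), 104 (Rook-3), 102 (Sable-2)
The (k+1)-th unit-bid is €96.
Vantage wins 1 unit(s) at €96 each.

Vantage: 1 unit, pays €96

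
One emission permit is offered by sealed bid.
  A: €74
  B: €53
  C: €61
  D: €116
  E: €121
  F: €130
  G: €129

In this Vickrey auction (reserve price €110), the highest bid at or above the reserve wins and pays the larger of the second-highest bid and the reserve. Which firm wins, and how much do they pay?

F pays €129

Bids in order: 130 (F) > 129 (G) > 121 (E) > 116 (D) > 74 (A) > 61 (C) > …
F has the top bid at or above the reserve (€130).
Second-highest bid €129 exceeds the reserve €110 → payment €129.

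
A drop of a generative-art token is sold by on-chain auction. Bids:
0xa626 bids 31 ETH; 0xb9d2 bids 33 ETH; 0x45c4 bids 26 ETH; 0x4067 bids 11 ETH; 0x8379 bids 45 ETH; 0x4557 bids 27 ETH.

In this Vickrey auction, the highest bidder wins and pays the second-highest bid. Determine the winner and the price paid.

Sorting bids: 45 (0x8379) > 33 (0xb9d2) > 31 (0xa626) > 27 (0x4557) > 26 (0x45c4) > 11 (0x4067)
Second-price: 0x8379 pays 0xb9d2's bid of 33 ETH.

0x8379 pays 33 ETH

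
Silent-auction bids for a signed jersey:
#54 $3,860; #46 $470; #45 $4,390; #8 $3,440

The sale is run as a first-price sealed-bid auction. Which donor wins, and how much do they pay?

#45 pays $4,390

First-price sealed-bid auction: the highest bidder wins and pays their own bid.
Bids in order: 4,390 (#45) > 3,860 (#54) > 3,440 (#8) > 470 (#46)
#45 has the highest bid and pays exactly that: $4,390.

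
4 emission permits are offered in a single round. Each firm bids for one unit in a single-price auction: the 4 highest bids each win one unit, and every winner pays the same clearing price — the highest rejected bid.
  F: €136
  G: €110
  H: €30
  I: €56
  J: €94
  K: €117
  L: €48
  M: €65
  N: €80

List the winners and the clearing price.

Bids ranked high→low: 136 (F), 117 (K), 110 (G), 94 (J), 80 (N), 65 (M), …
Winners (4 units): F, K, G, J.
Clearing price = highest rejected bid = €80.

F, K, G, J; each pays €80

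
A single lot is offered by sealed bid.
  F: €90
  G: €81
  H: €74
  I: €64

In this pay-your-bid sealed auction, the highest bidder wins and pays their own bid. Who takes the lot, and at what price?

F pays €90

Bids in order: 90 (F) > 81 (G) > 74 (H) > 64 (I)
F has the highest bid and pays exactly that: €90.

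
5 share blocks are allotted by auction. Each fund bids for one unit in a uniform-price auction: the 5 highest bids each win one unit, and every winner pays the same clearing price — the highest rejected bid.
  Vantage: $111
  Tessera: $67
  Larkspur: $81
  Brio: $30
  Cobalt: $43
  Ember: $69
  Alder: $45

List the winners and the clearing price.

Vantage, Larkspur, Ember, Tessera, Alder; each pays $43

Sorting: 111 (Vantage), 81 (Larkspur), 69 (Ember), 67 (Tessera), 45 (Alder), 43 (Cobalt), 30 (Brio)
The 5 highest are Vantage, Larkspur, Ember, Tessera, Alder.
Clearing price = highest rejected bid = $43.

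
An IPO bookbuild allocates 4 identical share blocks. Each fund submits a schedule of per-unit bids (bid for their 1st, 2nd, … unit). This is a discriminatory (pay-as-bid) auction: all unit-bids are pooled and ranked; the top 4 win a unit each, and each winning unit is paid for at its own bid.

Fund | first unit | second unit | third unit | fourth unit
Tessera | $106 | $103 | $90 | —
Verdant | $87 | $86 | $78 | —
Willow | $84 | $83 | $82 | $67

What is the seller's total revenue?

Total revenue: $386

Merging the schedules and taking the best 4: 106 (Tessera-1), 103 (Tessera-2), 90 (Tessera-3), 87 (Verdant-1)
Next rejected bid: $86 (not a price — pay-as-bid).
Each winning unit pays its own bid.
Revenue = 106 + 103 + 90 + 87 = $386.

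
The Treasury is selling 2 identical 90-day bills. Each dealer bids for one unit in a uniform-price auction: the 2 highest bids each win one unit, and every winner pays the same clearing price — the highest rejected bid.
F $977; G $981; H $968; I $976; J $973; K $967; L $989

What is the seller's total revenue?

Ordering the bids: 989 (L), 981 (G), 977 (F), 976 (I), …
The 2 highest are L, G.
First losing bid is F's $977, which sets the uniform price.
Total revenue = 2 × $977 = $1,954.

Total revenue: $1,954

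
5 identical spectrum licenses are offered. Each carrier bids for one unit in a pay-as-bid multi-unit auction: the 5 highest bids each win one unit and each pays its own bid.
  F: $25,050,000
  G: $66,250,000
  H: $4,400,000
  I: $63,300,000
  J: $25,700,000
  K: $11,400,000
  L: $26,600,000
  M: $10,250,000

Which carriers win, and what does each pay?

Sorting: 66,250,000 (G), 63,300,000 (I), 26,600,000 (L), 25,700,000 (J), 25,050,000 (F), 11,400,000 (K), 10,250,000 (M), …
Winners (5 units): G, I, L, J, F.
Each winner pays its own bid: G $66,250,000, I $63,300,000, L $26,600,000, J $25,700,000, F $25,050,000.

G $66,250,000, I $63,300,000, L $26,600,000, J $25,700,000, F $25,050,000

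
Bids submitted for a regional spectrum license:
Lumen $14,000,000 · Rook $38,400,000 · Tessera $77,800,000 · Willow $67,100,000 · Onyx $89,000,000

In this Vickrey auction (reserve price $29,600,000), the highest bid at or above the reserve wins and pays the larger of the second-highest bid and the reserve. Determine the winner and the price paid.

Onyx pays $77,800,000

Sorting bids: 89,000,000 (Onyx) > 77,800,000 (Tessera) > 67,100,000 (Willow) > 38,400,000 (Rook) > 14,000,000 (Lumen)
Onyx has the top bid at or above the reserve ($89,000,000).
max(second-highest $77,800,000, reserve $29,600,000) = $77,800,000; the reserve does not bind.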